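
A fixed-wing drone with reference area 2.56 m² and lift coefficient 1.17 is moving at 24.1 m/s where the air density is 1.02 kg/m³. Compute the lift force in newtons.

L = ½ρv²S·CL = ½ × 1.02 × 24.1² × 2.56 × 1.17 = 887 N

L = 887 N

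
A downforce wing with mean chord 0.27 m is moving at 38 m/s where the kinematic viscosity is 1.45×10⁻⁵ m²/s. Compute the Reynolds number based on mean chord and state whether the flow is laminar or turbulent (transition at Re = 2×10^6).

Re = 7.08×10^5 (laminar)

Re = v·c/ν = 38 × 0.27 / (1.45×10⁻⁵) = 7.08×10^5
Since 7.08×10^5 < 2×10^6, the flow is laminar.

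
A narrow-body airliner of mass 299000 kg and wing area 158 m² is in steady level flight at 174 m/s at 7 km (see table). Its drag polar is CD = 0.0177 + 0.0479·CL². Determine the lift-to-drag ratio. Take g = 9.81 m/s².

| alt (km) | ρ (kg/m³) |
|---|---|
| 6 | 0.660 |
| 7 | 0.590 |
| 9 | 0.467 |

At 7 km, from the table: ρ = 0.590 kg/m³.
In steady level flight, lift balances weight: W = mg = 299000 × 9.81 = 2.9332×10^6 N.
q = ½ρv² = ½ × 0.59 × 174² = 8931 Pa.
CL = 2W/(ρv²S) = 2×2.9332×10^6/(0.59×174²×158) = 2.079.
CD = 0.0177 + 0.0479 × 2.079² = 0.2246.
L/D = CL/CD = 2.079 / 0.2246 = 9.25

L/D = 9.25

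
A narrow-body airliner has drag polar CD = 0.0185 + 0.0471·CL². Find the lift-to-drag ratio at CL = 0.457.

CD = 0.0185 + 0.0471 × 0.457² = 0.02834
L/D = CL/CD = 0.457 / 0.02834 = 16.1

L/D = 16.1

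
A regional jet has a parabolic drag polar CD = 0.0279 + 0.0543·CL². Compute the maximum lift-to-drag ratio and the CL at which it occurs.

For CD = CD0 + K·CL², (L/D)max occurs at CL* = √(CD0/K) and equals 1/(2√(K·CD0)).
(L/D)max = 1/(2√(0.0543 × 0.0279)) = 1/(2 × 0.03892) = 12.8
CL* = √(0.0279/0.0543) = 0.717

(L/D)max = 12.8, at CL = 0.717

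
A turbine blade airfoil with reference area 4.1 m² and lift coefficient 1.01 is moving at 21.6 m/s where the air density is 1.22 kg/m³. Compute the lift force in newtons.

L = 1180 N

Dynamic pressure q = ½ρv² = ½ × 1.22 × 21.6² = 284.6 Pa.
L = q·S·CL = 284.6 × 4.1 × 1.01 = 1180 N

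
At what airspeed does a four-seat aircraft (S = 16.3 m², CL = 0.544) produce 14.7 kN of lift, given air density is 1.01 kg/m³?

v = 57.3 m/s

L = ½ρv²S·CL ⇒ v = √(2L/(ρ·S·CL))
v = √(2 × 14700 / (1.01 × 16.3 × 0.544)) = √3283 = 57.3 m/s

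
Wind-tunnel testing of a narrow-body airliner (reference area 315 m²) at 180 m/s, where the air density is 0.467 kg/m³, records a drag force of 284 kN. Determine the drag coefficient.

From D = ½ρv²S·CD, rearranging gives CD = 2D/(ρv²S).
CD = 2 × 2.84×10^5 / (0.467 × 180² × 315) = 0.119

CD = 0.119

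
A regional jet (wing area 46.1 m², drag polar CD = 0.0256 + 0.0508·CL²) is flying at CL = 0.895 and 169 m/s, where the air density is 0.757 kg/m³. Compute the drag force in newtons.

CD = 0.0256 + 0.0508 × 0.895² = 0.06629
D = ½ρv²S·CD = ½ × 0.757 × 169² × 46.1 × 0.06629 = 33000 N

D = 33000 N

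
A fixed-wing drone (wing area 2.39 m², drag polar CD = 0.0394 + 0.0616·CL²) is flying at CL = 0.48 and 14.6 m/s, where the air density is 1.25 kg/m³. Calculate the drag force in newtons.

CD = 0.0394 + 0.0616 × 0.48² = 0.05359
D = ½ρv²S·CD = ½ × 1.25 × 14.6² × 2.39 × 0.05359 = 17.1 N

D = 17.1 N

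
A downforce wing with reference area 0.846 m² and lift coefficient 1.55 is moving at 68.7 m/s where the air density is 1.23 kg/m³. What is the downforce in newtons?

Dynamic pressure q = ½ρv² = ½ × 1.23 × 68.7² = 2903 Pa.
L = q·S·CL = 2903 × 0.846 × 1.55 = 3810 N

L = 3810 N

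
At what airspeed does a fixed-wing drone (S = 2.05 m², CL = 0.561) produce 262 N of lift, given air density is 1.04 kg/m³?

L = ½ρv²S·CL ⇒ v = √(2L/(ρ·S·CL))
v = √(2 × 262 / (1.04 × 2.05 × 0.561)) = √438.1 = 20.9 m/s

v = 20.9 m/s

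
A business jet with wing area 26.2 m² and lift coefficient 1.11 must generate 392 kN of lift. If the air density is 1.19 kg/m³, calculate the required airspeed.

L = ½ρv²S·CL ⇒ v = √(2L/(ρ·S·CL))
v = √(2 × 3.92×10^5 / (1.19 × 26.2 × 1.11)) = √22650 = 151 m/s

v = 151 m/s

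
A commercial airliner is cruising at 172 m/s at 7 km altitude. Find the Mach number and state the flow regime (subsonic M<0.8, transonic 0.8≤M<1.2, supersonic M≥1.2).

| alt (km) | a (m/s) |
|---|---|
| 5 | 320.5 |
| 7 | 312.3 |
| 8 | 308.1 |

M = 0.551 (subsonic)

At 7 km, from the table: a = 312.3 m/s.
M = v/a = 172 / 312.3 = 0.551
M = 0.551 → subsonic.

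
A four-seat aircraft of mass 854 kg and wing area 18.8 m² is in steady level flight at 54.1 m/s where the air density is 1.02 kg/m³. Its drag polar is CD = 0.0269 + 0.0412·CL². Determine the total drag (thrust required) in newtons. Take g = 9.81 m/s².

Level flight ⇒ L = W = m·g = 854 × 9.81 = 8377.7 N.
q = ½ρv² = ½ × 1.02 × 54.1² = 1493 Pa.
CL = W/(q·S) = 8377.7 / (1493 × 18.8) = 0.2985.
CD = 0.0269 + 0.0412 × 0.2985² = 0.03057.
D = q·S·CD = 1493 × 18.8 × 0.03057 = 857.9 N

D = 858 N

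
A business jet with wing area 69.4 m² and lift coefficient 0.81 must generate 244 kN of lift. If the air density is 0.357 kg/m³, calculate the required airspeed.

v = 156 m/s

L = ½ρv²S·CL ⇒ v = √(2L/(ρ·S·CL))
v = √(2 × 2.44×10^5 / (0.357 × 69.4 × 0.81)) = √24320 = 156 m/s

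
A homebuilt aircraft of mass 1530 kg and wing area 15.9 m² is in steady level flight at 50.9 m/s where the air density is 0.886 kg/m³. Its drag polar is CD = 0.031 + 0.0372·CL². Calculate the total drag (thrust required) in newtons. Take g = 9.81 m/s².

Weight W = mg = 1530 × 9.81 = 15009 N; in level flight L = W.
Dynamic pressure q = 0.5 × 0.886 × 50.9² = 1148 Pa.
Required CL = L/(qS) = 15009/(1148·15.9) = 0.8225.
CD = 0.031 + 0.0372 × 0.8225² = 0.05616.
D = q·S·CD = 1148 × 15.9 × 0.05616 = 1025 N

D = 1020 N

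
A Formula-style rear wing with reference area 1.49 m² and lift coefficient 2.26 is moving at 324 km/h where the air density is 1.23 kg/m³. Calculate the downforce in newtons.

Convert speed: v = 324 km/h ÷ 3.6 = 90 m/s.
Dynamic pressure q = ½ρv² = ½ × 1.23 × 90² = 4982 Pa.
L = q·S·CL = 4982 × 1.49 × 2.26 = 16800 N ≈ 16.8 kN

L = 16800 N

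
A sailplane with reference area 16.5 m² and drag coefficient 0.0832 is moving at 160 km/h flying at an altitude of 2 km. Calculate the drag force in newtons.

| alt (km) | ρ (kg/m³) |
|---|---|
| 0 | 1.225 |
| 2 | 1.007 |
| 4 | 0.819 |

At 2 km, from the table: ρ = 1.007 kg/m³.
Convert speed: v = 160 km/h ÷ 3.6 = 44.44 m/s.
Dynamic pressure q = ½ρv² = ½ × 1.007 × 44.44² = 994.6 Pa.
D = q·S·CD = 994.6 × 16.5 × 0.0832 = 1370 N

D = 1370 N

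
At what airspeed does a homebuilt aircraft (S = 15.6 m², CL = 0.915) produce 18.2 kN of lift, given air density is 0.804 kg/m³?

L = ½ρv²S·CL ⇒ v = √(2L/(ρ·S·CL))
v = √(2 × 18200 / (0.804 × 15.6 × 0.915)) = √3172 = 56.3 m/s

v = 56.3 m/s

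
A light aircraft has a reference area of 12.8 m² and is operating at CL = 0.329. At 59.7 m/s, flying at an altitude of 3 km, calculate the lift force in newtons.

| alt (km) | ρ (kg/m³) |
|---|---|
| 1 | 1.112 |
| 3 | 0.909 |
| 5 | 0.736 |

L = 6820 N

At 3 km, from the table: ρ = 0.909 kg/m³.
Dynamic pressure q = ½ρv² = ½ × 0.909 × 59.7² = 1620 Pa.
L = q·S·CL = 1620 × 12.8 × 0.329 = 6820 N ≈ 6.82 kN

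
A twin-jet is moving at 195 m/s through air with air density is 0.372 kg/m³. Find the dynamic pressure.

q = ½ρv² = ½ × 0.372 × 195² = 7070 Pa

q = 7070 Pa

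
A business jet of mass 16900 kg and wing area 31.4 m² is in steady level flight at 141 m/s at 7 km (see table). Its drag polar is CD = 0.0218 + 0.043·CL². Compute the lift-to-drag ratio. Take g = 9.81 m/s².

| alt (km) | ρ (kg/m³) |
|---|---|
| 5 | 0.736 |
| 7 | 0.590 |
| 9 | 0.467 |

L/D = 15.9

At 7 km, from the table: ρ = 0.590 kg/m³.
Level flight ⇒ L = W = m·g = 16900 × 9.81 = 1.6579×10^5 N.
Dynamic pressure q = 0.5 × 0.59 × 141² = 5865 Pa.
Required CL = L/(qS) = 1.6579×10^5/(5865·31.4) = 0.9003.
CD = 0.0218 + 0.043 × 0.9003² = 0.05665.
L/D = CL/CD = 0.9003 / 0.05665 = 15.9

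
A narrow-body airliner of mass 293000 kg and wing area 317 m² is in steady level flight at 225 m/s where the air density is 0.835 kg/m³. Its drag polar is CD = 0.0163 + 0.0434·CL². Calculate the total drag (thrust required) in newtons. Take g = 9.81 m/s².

D = 1.63×10^5 N

Weight W = mg = 293000 × 9.81 = 2.8743×10^6 N; in level flight L = W.
Dynamic pressure q = 0.5 × 0.835 × 225² = 21140 Pa.
CL = W/(q·S) = 2.8743×10^6 / (21140 × 317) = 0.429.
CD = 0.0163 + 0.0434 × 0.429² = 0.02429.
D = q·S·CD = 21140 × 317 × 0.02429 = 1.627×10^5 N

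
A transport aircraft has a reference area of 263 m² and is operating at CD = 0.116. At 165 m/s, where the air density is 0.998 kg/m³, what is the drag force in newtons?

D = 4.14×10^5 N

D = ½ρv²S·CD = ½ × 0.998 × 165² × 263 × 0.116 = 4.14×10^5 N ≈ 414 kN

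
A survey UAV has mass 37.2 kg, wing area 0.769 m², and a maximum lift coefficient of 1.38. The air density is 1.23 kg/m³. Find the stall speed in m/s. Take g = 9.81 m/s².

V_stall = 23.6 m/s

At stall, lift equals weight: L = W = m·g = 37.2 × 9.81 = 364.9 N.
V_stall = √(2W/(ρ·S·CL,max)) = √(2 × 364.9 / (1.23 × 0.769 × 1.38))
V_stall = √559.2 = 23.6 m/s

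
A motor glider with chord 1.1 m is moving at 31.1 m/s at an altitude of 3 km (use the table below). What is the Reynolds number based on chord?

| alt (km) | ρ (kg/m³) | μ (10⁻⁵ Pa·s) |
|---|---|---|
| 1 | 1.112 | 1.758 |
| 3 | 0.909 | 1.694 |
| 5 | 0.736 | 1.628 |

At 3 km, from the table: ρ = 0.909 kg/m³, μ = 1.694×10⁻⁵ Pa·s.
Re = ρ·v·c/μ = 0.909 × 31.1 × 1.1 / (1.694×10⁻⁵) = 1.84×10^6

Re = 1.84×10^6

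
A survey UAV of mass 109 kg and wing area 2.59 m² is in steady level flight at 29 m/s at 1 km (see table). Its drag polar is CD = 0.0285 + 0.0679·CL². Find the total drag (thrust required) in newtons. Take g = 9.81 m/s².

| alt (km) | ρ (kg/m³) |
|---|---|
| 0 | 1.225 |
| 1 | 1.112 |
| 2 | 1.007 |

At 1 km, from the table: ρ = 1.112 kg/m³.
In steady level flight, lift balances weight: W = mg = 109 × 9.81 = 1069.3 N.
Dynamic pressure q = 0.5 × 1.112 × 29² = 467.6 Pa.
CL = W/(q·S) = 1069.3 / (467.6 × 2.59) = 0.8829.
CD = 0.0285 + 0.0679 × 0.8829² = 0.08143.
D = q·S·CD = 467.6 × 2.59 × 0.08143 = 98.62 N

D = 98.6 N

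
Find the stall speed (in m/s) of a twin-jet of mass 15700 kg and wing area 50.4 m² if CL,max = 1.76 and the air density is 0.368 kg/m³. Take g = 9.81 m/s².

V_stall = 97.1 m/s

Weight W = mg = 15700 × 9.81 = 1.54×10^5 N.
V_stall = √(2W/(ρ·S·CL,max)) = √(2 × 1.54×10^5 / (0.368 × 50.4 × 1.76))
V_stall = √9436 = 97.1 m/s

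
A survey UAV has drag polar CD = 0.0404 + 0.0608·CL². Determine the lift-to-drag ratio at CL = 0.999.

L/D = 9.88

CD = 0.0404 + 0.0608 × 0.999² = 0.1011
L/D = CL/CD = 0.999 / 0.1011 = 9.88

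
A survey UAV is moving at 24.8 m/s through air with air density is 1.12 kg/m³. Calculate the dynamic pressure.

q = 344 Pa

q = ½ρv² = ½ × 1.12 × 24.8² = 344 Pa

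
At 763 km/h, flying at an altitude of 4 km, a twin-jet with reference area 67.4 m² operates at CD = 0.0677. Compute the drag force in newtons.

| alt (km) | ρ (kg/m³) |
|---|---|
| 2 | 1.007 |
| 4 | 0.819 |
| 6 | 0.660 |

At 4 km, from the table: ρ = 0.819 kg/m³.
Convert speed: v = 763 km/h ÷ 3.6 = 211.9 m/s.
D = ½ρv²S·CD = ½ × 0.819 × 211.9² × 67.4 × 0.0677 = 83900 N ≈ 83.9 kN

D = 83900 N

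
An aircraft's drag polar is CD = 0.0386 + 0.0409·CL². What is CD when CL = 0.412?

CD = 0.0455

CD = 0.0386 + 0.0409 × 0.412² = 0.0386 + 0.006943 = 0.0455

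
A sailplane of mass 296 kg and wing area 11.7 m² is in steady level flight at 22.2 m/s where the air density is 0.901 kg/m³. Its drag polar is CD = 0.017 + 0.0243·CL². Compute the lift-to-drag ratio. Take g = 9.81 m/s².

L/D = 23.6

Level flight ⇒ L = W = m·g = 296 × 9.81 = 2903.8 N.
Dynamic pressure q = 0.5 × 0.901 × 22.2² = 222 Pa.
CL = W/(q·S) = 2903.8 / (222 × 11.7) = 1.118.
CD = 0.017 + 0.0243 × 1.118² = 0.04736.
L/D = CL/CD = 1.118 / 0.04736 = 23.6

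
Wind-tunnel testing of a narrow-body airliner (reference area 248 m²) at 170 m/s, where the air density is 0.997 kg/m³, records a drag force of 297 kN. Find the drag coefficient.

From D = ½ρv²S·CD, rearranging gives CD = 2D/(ρv²S).
CD = 2 × 2.97×10^5 / (0.997 × 170² × 248) = 0.0831

CD = 0.0831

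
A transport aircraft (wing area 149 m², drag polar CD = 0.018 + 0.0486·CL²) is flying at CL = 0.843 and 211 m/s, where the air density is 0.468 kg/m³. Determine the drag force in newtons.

CD = 0.018 + 0.0486 × 0.843² = 0.05254
D = ½ρv²S·CD = ½ × 0.468 × 211² × 149 × 0.05254 = 81600 N

D = 81600 N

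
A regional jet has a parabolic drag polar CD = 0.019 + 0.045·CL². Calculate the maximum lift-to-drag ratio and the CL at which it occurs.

For CD = CD0 + K·CL², (L/D)max occurs at CL* = √(CD0/K) and equals 1/(2√(K·CD0)).
(L/D)max = 1/(2√(0.045 × 0.019)) = 1/(2 × 0.02924) = 17.1
CL* = √(0.019/0.045) = 0.65

(L/D)max = 17.1, at CL = 0.65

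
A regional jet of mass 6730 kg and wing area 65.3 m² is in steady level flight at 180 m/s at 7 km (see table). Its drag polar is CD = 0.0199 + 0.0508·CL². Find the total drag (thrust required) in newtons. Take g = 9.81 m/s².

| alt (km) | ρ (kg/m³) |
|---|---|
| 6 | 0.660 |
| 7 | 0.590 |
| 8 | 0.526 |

D = 12800 N

At 7 km, from the table: ρ = 0.590 kg/m³.
In steady level flight, lift balances weight: W = mg = 6730 × 9.81 = 66021 N.
Dynamic pressure q = 0.5 × 0.59 × 180² = 9558 Pa.
Required CL = L/(qS) = 66021/(9558·65.3) = 0.1058.
CD = 0.0199 + 0.0508 × 0.1058² = 0.02047.
D = q·S·CD = 9558 × 65.3 × 0.02047 = 12780 N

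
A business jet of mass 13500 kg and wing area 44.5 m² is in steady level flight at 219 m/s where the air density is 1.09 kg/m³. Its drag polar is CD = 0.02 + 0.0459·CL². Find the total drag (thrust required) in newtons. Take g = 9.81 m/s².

D = 24000 N

Weight W = mg = 13500 × 9.81 = 1.3244×10^5 N; in level flight L = W.
q = ½ρv² = ½ × 1.09 × 219² = 26140 Pa.
CL = 2W/(ρv²S) = 2×1.3244×10^5/(1.09×219²×44.5) = 0.1139.
CD = 0.02 + 0.0459 × 0.1139² = 0.0206.
D = q·S·CD = 26140 × 44.5 × 0.0206 = 23960 N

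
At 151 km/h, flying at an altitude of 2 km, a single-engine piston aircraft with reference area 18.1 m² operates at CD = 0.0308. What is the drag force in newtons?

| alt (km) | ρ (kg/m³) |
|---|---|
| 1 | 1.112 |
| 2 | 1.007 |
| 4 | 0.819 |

At 2 km, from the table: ρ = 1.007 kg/m³.
Convert speed: v = 151 km/h ÷ 3.6 = 41.94 m/s.
Dynamic pressure q = ½ρv² = ½ × 1.007 × 41.94² = 885.8 Pa.
D = q·S·CD = 885.8 × 18.1 × 0.0308 = 494 N

D = 494 N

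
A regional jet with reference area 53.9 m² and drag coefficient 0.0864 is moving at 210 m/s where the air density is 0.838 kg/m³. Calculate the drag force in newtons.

Dynamic pressure q = ½ρv² = ½ × 0.838 × 210² = 18480 Pa.
D = q·S·CD = 18480 × 53.9 × 0.0864 = 86100 N ≈ 86.1 kN

D = 86100 N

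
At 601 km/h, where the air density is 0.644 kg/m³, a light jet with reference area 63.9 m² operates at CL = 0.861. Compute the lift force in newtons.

Convert speed: v = 601 km/h ÷ 3.6 = 166.9 m/s.
L = ½ρv²S·CL = ½ × 0.644 × 166.9² × 63.9 × 0.861 = 4.94×10^5 N ≈ 494 kN

L = 4.94×10^5 N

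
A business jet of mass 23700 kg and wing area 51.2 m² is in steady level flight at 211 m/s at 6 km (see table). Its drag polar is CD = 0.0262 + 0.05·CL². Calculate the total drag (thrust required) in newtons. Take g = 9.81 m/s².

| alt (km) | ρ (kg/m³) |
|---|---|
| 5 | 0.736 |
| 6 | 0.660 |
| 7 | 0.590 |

D = 23300 N

At 6 km, from the table: ρ = 0.660 kg/m³.
Weight W = mg = 23700 × 9.81 = 2.325×10^5 N; in level flight L = W.
Dynamic pressure q = 0.5 × 0.66 × 211² = 14690 Pa.
CL = 2W/(ρv²S) = 2×2.325×10^5/(0.66×211²×51.2) = 0.3091.
CD = 0.0262 + 0.05 × 0.3091² = 0.03098.
D = q·S·CD = 14690 × 51.2 × 0.03098 = 23300 N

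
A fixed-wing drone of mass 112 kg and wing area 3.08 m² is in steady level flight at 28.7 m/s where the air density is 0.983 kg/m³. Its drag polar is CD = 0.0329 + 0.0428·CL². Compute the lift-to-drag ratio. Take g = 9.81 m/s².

L/D = 13.3

Level flight ⇒ L = W = m·g = 112 × 9.81 = 1098.7 N.
Dynamic pressure q = 0.5 × 0.983 × 28.7² = 404.8 Pa.
Required CL = L/(qS) = 1098.7/(404.8·3.08) = 0.8811.
CD = 0.0329 + 0.0428 × 0.8811² = 0.06613.
L/D = CL/CD = 0.8811 / 0.06613 = 13.3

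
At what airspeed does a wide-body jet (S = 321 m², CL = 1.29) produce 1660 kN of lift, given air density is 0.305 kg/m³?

L = ½ρv²S·CL ⇒ v = √(2L/(ρ·S·CL))
v = √(2 × 1.66×10^6 / (0.305 × 321 × 1.29)) = √26290 = 162 m/s

v = 162 m/s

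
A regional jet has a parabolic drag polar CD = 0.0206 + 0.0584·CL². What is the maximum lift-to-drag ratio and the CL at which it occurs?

For CD = CD0 + K·CL², (L/D)max occurs at CL* = √(CD0/K) and equals 1/(2√(K·CD0)).
(L/D)max = 1/(2√(0.0584 × 0.0206)) = 1/(2 × 0.03468) = 14.4
CL* = √(0.0206/0.0584) = 0.594

(L/D)max = 14.4, at CL = 0.594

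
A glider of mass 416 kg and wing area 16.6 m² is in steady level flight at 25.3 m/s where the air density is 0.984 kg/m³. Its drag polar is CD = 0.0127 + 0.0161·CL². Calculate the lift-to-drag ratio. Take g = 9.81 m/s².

L/D = 34.7

Weight W = mg = 416 × 9.81 = 4081 N; in level flight L = W.
Dynamic pressure q = 0.5 × 0.984 × 25.3² = 314.9 Pa.
Required CL = L/(qS) = 4081/(314.9·16.6) = 0.7806.
CD = 0.0127 + 0.0161 × 0.7806² = 0.02251.
L/D = CL/CD = 0.7806 / 0.02251 = 34.7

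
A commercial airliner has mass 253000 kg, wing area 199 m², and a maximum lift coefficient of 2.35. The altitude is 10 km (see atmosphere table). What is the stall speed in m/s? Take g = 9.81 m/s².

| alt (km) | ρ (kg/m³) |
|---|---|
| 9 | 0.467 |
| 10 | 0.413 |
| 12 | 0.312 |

At 10 km, from the table: ρ = 0.413 kg/m³.
At stall, lift equals weight: L = W = m·g = 253000 × 9.81 = 2.482×10^6 N.
V_stall = √(2W/(ρ·S·CL,max)) = √(2 × 2.482×10^6 / (0.413 × 199 × 2.35))
V_stall = √25700 = 160 m/s

V_stall = 160 m/s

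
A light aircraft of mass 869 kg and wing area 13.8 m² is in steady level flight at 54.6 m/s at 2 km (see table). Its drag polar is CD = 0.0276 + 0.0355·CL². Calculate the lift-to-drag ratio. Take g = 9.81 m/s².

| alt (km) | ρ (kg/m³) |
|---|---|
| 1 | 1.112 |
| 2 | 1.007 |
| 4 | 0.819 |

At 2 km, from the table: ρ = 1.007 kg/m³.
In steady level flight, lift balances weight: W = mg = 869 × 9.81 = 8524.9 N.
q = ½ρv² = ½ × 1.007 × 54.6² = 1501 Pa.
Required CL = L/(qS) = 8524.9/(1501·13.8) = 0.4116.
CD = 0.0276 + 0.0355 × 0.4116² = 0.03361.
L/D = CL/CD = 0.4116 / 0.03361 = 12.2

L/D = 12.2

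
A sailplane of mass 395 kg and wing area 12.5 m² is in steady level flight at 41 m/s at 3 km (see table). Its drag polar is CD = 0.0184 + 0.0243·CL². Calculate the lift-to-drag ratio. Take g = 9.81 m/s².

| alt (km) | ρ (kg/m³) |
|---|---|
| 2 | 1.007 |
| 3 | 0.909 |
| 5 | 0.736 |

At 3 km, from the table: ρ = 0.909 kg/m³.
Weight W = mg = 395 × 9.81 = 3875 N; in level flight L = W.
q = ½ρv² = ½ × 0.909 × 41² = 764 Pa.
Required CL = L/(qS) = 3875/(764·12.5) = 0.4057.
CD = 0.0184 + 0.0243 × 0.4057² = 0.0224.
L/D = CL/CD = 0.4057 / 0.0224 = 18.1

L/D = 18.1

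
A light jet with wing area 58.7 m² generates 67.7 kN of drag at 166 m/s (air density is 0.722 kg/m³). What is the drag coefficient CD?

From D = ½ρv²S·CD, rearranging gives CD = 2D/(ρv²S).
CD = 2 × 67700 / (0.722 × 166² × 58.7) = 0.116

CD = 0.116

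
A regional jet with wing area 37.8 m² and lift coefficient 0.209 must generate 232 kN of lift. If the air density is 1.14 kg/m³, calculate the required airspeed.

v = 227 m/s

L = ½ρv²S·CL ⇒ v = √(2L/(ρ·S·CL))
v = √(2 × 2.32×10^5 / (1.14 × 37.8 × 0.209)) = √51520 = 227 m/s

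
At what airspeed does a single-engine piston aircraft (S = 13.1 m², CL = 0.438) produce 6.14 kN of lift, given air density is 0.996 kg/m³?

L = ½ρv²S·CL ⇒ v = √(2L/(ρ·S·CL))
v = √(2 × 6140 / (0.996 × 13.1 × 0.438)) = √2149 = 46.4 m/s

v = 46.4 m/s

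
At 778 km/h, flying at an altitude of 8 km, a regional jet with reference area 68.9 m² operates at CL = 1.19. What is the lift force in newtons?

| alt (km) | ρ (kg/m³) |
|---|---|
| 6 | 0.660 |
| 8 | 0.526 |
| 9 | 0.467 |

L = 1.01×10^6 N

At 8 km, from the table: ρ = 0.526 kg/m³.
Convert speed: v = 778 km/h ÷ 3.6 = 216.1 m/s.
L = ½ρv²S·CL = ½ × 0.526 × 216.1² × 68.9 × 1.19 = 1.01×10^6 N ≈ 1010 kN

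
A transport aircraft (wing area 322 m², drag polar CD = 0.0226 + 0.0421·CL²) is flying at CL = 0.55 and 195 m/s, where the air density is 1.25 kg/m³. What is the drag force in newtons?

CD = 0.0226 + 0.0421 × 0.55² = 0.03534
D = ½ρv²S·CD = ½ × 1.25 × 195² × 322 × 0.03534 = 2.7×10^5 N

D = 2.7×10^5 N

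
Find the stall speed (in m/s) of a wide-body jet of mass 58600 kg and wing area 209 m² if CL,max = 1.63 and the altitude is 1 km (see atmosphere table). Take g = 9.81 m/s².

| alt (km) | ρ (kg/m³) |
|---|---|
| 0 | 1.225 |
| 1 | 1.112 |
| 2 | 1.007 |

V_stall = 55.1 m/s

At 1 km, from the table: ρ = 1.112 kg/m³.
At stall, lift equals weight: L = W = m·g = 58600 × 9.81 = 5.749×10^5 N.
V_stall = √(2W/(ρ·S·CL,max)) = √(2 × 5.749×10^5 / (1.112 × 209 × 1.63))
V_stall = √3035 = 55.1 m/s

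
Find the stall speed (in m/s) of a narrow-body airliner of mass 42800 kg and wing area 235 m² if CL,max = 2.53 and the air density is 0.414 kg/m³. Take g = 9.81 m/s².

Stall occurs when L = W at CL,max. W = mg = 42800 × 9.81 = 4.199×10^5 N.
V_stall = √(2W/(ρ·S·CL,max)) = √(2 × 4.199×10^5 / (0.414 × 235 × 2.53))
V_stall = √3412 = 58.4 m/s

V_stall = 58.4 m/s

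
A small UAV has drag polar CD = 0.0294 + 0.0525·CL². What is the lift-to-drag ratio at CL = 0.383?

CD = 0.0294 + 0.0525 × 0.383² = 0.0371
L/D = CL/CD = 0.383 / 0.0371 = 10.3

L/D = 10.3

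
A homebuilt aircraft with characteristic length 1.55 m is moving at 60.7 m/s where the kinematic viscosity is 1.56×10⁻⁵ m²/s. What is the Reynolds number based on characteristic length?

Re = v·c/ν = 60.7 × 1.55 / (1.56×10⁻⁵) = 6.03×10^6

Re = 6.03×10^6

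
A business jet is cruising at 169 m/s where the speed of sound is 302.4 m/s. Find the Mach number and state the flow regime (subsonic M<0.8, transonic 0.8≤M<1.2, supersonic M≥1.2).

M = v/a = 169 / 302.4 = 0.559
M = 0.559 → subsonic.

M = 0.559 (subsonic)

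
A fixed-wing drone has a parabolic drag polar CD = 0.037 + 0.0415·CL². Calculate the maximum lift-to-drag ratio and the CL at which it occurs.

(L/D)max = 12.8, at CL = 0.944

For CD = CD0 + K·CL², (L/D)max occurs at CL* = √(CD0/K) and equals 1/(2√(K·CD0)).
(L/D)max = 1/(2√(0.0415 × 0.037)) = 1/(2 × 0.03919) = 12.8
CL* = √(0.037/0.0415) = 0.944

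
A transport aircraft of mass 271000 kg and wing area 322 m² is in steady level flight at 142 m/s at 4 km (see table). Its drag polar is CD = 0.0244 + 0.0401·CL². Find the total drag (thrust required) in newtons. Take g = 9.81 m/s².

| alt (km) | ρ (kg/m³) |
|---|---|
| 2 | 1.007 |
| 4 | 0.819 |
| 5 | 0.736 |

D = 1.71×10^5 N

At 4 km, from the table: ρ = 0.819 kg/m³.
Level flight ⇒ L = W = m·g = 271000 × 9.81 = 2.6585×10^6 N.
q = ½ρv² = ½ × 0.819 × 142² = 8257 Pa.
Required CL = L/(qS) = 2.6585×10^6/(8257·322) = 0.9999.
CD = 0.0244 + 0.0401 × 0.9999² = 0.06449.
D = q·S·CD = 8257 × 322 × 0.06449 = 1.715×10^5 N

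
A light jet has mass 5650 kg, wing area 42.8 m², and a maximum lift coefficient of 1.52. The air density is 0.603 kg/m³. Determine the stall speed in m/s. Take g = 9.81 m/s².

At stall, lift equals weight: L = W = m·g = 5650 × 9.81 = 55430 N.
From L = ½ρV²S·CL,max = W: V_stall = √(2W/(ρSCL,max)) = √(2·55430/(0.603·42.8·1.52))
V_stall = √2826 = 53.2 m/s

V_stall = 53.2 m/s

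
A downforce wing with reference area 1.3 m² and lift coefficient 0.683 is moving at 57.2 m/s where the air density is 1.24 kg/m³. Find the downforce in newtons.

L = ½ρv²S·CL = ½ × 1.24 × 57.2² × 1.3 × 0.683 = 1800 N

L = 1800 N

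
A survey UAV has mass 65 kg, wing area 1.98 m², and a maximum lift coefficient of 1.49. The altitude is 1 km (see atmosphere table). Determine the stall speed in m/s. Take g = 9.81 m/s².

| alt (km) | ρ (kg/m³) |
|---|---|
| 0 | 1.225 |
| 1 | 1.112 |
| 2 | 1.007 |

V_stall = 19.7 m/s

At 1 km, from the table: ρ = 1.112 kg/m³.
At stall, lift equals weight: L = W = m·g = 65 × 9.81 = 637.6 N.
From L = ½ρV²S·CL,max = W: V_stall = √(2W/(ρSCL,max)) = √(2·637.6/(1.112·1.98·1.49))
V_stall = √388.7 = 19.7 m/s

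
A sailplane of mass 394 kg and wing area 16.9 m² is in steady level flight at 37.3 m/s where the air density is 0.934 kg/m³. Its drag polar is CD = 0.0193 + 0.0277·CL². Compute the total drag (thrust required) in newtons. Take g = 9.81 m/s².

D = 250 N

In steady level flight, lift balances weight: W = mg = 394 × 9.81 = 3865.1 N.
Dynamic pressure q = 0.5 × 0.934 × 37.3² = 649.7 Pa.
CL = W/(q·S) = 3865.1 / (649.7 × 16.9) = 0.352.
CD = 0.0193 + 0.0277 × 0.352² = 0.02273.
D = q·S·CD = 649.7 × 16.9 × 0.02273 = 249.6 N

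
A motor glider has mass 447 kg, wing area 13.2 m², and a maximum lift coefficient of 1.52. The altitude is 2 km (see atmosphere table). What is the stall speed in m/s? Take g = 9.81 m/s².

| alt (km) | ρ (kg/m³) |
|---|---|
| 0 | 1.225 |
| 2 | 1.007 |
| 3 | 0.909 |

V_stall = 20.8 m/s

At 2 km, from the table: ρ = 1.007 kg/m³.
Weight W = mg = 447 × 9.81 = 4385 N.
V_stall = √(2W/(ρ·S·CL,max)) = √(2 × 4385 / (1.007 × 13.2 × 1.52))
V_stall = √434.1 = 20.8 m/s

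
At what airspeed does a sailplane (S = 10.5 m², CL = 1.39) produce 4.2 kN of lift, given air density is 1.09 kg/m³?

v = 23 m/s

L = ½ρv²S·CL ⇒ v = √(2L/(ρ·S·CL))
v = √(2 × 4200 / (1.09 × 10.5 × 1.39)) = √528 = 23 m/s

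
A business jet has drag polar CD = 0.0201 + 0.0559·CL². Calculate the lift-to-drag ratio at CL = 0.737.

L/D = 14.6

CD = 0.0201 + 0.0559 × 0.737² = 0.05046
L/D = CL/CD = 0.737 / 0.05046 = 14.6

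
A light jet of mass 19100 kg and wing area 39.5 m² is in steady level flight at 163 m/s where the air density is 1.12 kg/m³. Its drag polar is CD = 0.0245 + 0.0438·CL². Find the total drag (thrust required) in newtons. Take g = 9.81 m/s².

D = 17000 N

In steady level flight, lift balances weight: W = mg = 19100 × 9.81 = 1.8737×10^5 N.
Dynamic pressure q = 0.5 × 1.12 × 163² = 14880 Pa.
CL = 2W/(ρv²S) = 2×1.8737×10^5/(1.12×163²×39.5) = 0.3188.
CD = 0.0245 + 0.0438 × 0.3188² = 0.02895.
D = q·S·CD = 14880 × 39.5 × 0.02895 = 17020 N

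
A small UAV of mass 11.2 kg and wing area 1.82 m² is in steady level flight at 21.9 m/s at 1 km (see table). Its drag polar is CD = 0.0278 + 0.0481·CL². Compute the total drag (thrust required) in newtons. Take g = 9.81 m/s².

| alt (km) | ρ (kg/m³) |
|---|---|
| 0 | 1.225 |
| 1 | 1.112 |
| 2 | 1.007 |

At 1 km, from the table: ρ = 1.112 kg/m³.
Weight W = mg = 11.2 × 9.81 = 109.87 N; in level flight L = W.
Dynamic pressure q = 0.5 × 1.112 × 21.9² = 266.7 Pa.
CL = W/(q·S) = 109.87 / (266.7 × 1.82) = 0.2264.
CD = 0.0278 + 0.0481 × 0.2264² = 0.03027.
D = q·S·CD = 266.7 × 1.82 × 0.03027 = 14.69 N

D = 14.7 N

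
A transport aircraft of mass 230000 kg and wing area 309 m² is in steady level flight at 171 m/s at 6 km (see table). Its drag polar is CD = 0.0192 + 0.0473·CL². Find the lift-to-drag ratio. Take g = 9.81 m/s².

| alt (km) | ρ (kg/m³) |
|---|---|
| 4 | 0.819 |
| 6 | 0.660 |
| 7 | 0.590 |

L/D = 16.3

At 6 km, from the table: ρ = 0.660 kg/m³.
Level flight ⇒ L = W = m·g = 230000 × 9.81 = 2.2563×10^6 N.
q = ½ρv² = ½ × 0.66 × 171² = 9650 Pa.
Required CL = L/(qS) = 2.2563×10^6/(9650·309) = 0.7567.
CD = 0.0192 + 0.0473 × 0.7567² = 0.04628.
L/D = CL/CD = 0.7567 / 0.04628 = 16.3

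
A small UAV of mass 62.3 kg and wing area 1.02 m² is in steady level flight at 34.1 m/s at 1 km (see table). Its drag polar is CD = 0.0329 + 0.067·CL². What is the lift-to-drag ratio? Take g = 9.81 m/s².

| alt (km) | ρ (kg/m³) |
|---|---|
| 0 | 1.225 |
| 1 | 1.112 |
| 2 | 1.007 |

At 1 km, from the table: ρ = 1.112 kg/m³.
Level flight ⇒ L = W = m·g = 62.3 × 9.81 = 611.16 N.
Dynamic pressure q = 0.5 × 1.112 × 34.1² = 646.5 Pa.
CL = W/(q·S) = 611.16 / (646.5 × 1.02) = 0.9268.
CD = 0.0329 + 0.067 × 0.9268² = 0.09045.
L/D = CL/CD = 0.9268 / 0.09045 = 10.2

L/D = 10.2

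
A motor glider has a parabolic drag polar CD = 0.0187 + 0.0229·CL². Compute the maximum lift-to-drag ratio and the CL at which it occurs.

For CD = CD0 + K·CL², (L/D)max occurs at CL* = √(CD0/K) and equals 1/(2√(K·CD0)).
(L/D)max = 1/(2√(0.0229 × 0.0187)) = 1/(2 × 0.02069) = 24.2
CL* = √(0.0187/0.0229) = 0.904

(L/D)max = 24.2, at CL = 0.904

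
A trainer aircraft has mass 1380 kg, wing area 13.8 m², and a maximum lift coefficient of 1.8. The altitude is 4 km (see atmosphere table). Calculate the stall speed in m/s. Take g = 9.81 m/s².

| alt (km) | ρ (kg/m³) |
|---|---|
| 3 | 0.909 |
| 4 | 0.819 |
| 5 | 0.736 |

V_stall = 36.5 m/s

At 4 km, from the table: ρ = 0.819 kg/m³.
At stall, lift equals weight: L = W = m·g = 1380 × 9.81 = 13540 N.
From L = ½ρV²S·CL,max = W: V_stall = √(2W/(ρSCL,max)) = √(2·13540/(0.819·13.8·1.8))
V_stall = √1331 = 36.5 m/s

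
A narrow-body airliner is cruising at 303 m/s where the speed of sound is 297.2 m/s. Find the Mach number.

M = 1.02

M = v/a = 303 / 297.2 = 1.02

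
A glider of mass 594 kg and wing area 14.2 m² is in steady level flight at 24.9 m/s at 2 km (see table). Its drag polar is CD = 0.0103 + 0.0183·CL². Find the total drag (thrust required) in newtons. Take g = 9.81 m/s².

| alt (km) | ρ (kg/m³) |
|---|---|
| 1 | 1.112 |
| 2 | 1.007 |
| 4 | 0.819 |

D = 186 N

At 2 km, from the table: ρ = 1.007 kg/m³.
Weight W = mg = 594 × 9.81 = 5827.1 N; in level flight L = W.
Dynamic pressure q = 0.5 × 1.007 × 24.9² = 312.2 Pa.
CL = 2W/(ρv²S) = 2×5827.1/(1.007×24.9²×14.2) = 1.315.
CD = 0.0103 + 0.0183 × 1.315² = 0.04192.
D = q·S·CD = 312.2 × 14.2 × 0.04192 = 185.8 N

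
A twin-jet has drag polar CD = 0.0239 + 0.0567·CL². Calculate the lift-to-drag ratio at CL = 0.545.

L/D = 13.4

CD = 0.0239 + 0.0567 × 0.545² = 0.04074
L/D = CL/CD = 0.545 / 0.04074 = 13.4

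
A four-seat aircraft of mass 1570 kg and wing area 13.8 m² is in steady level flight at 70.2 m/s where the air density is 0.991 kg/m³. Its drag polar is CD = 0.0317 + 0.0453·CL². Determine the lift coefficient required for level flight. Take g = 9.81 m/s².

CL = 0.457

In steady level flight, lift balances weight: W = mg = 1570 × 9.81 = 15402 N.
q = ½ρv² = ½ × 0.991 × 70.2² = 2442 Pa.
CL = 2W/(ρv²S) = 2×15402/(0.991×70.2²×13.8) = 0.4571.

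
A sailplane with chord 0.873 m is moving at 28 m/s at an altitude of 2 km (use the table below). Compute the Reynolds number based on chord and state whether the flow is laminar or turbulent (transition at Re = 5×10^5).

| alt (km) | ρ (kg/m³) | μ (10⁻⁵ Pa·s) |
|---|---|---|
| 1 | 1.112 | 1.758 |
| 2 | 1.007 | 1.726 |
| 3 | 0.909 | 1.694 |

Re = 1.43×10^6 (turbulent)

At 2 km, from the table: ρ = 1.007 kg/m³, μ = 1.726×10⁻⁵ Pa·s.
Re = ρ·v·c/μ = 1.007 × 28 × 0.873 / (1.726×10⁻⁵) = 1.43×10^6
Since 1.43×10^6 > 5×10^5, the flow is turbulent.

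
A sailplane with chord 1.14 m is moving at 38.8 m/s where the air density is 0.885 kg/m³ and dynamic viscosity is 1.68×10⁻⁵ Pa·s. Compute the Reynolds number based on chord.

Re = ρ·v·c/μ = 0.885 × 38.8 × 1.14 / (1.68×10⁻⁵) = 2.33×10^6

Re = 2.33×10^6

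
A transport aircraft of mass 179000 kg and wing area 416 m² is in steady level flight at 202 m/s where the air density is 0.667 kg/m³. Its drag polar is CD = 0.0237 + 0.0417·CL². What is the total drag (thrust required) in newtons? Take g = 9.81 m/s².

D = 1.57×10^5 N

In steady level flight, lift balances weight: W = mg = 179000 × 9.81 = 1.756×10^6 N.
Dynamic pressure q = 0.5 × 0.667 × 202² = 13610 Pa.
Required CL = L/(qS) = 1.756×10^6/(13610·416) = 0.3102.
CD = 0.0237 + 0.0417 × 0.3102² = 0.02771.
D = q·S·CD = 13610 × 416 × 0.02771 = 1.569×10^5 N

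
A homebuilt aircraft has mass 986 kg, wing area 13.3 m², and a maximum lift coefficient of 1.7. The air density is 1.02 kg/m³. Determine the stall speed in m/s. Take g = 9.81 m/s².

V_stall = 29 m/s

At stall, lift equals weight: L = W = m·g = 986 × 9.81 = 9673 N.
V_stall = √(2W/(ρ·S·CL,max)) = √(2 × 9673 / (1.02 × 13.3 × 1.7))
V_stall = √838.8 = 29 m/s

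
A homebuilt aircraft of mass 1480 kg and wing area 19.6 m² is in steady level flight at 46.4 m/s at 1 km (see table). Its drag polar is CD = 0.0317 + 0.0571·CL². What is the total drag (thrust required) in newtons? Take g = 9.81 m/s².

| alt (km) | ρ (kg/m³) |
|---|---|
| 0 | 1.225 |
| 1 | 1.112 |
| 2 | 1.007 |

D = 1260 N

At 1 km, from the table: ρ = 1.112 kg/m³.
Level flight ⇒ L = W = m·g = 1480 × 9.81 = 14519 N.
q = ½ρv² = ½ × 1.112 × 46.4² = 1197 Pa.
CL = 2W/(ρv²S) = 2×14519/(1.112×46.4²×19.6) = 0.6188.
CD = 0.0317 + 0.0571 × 0.6188² = 0.05357.
D = q·S·CD = 1197 × 19.6 × 0.05357 = 1257 N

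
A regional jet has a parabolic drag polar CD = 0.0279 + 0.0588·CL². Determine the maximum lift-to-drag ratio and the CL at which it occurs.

For CD = CD0 + K·CL², (L/D)max occurs at CL* = √(CD0/K) and equals 1/(2√(K·CD0)).
(L/D)max = 1/(2√(0.0588 × 0.0279)) = 1/(2 × 0.0405) = 12.3
CL* = √(0.0279/0.0588) = 0.689

(L/D)max = 12.3, at CL = 0.689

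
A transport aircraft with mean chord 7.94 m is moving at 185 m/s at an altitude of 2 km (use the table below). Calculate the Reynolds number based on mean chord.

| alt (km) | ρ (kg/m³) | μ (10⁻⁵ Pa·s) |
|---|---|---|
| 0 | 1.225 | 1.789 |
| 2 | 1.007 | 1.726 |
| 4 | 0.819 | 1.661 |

At 2 km, from the table: ρ = 1.007 kg/m³, μ = 1.726×10⁻⁵ Pa·s.
Re = ρ·v·c/μ = 1.007 × 185 × 7.94 / (1.726×10⁻⁵) = 8.57×10^7

Re = 8.57×10^7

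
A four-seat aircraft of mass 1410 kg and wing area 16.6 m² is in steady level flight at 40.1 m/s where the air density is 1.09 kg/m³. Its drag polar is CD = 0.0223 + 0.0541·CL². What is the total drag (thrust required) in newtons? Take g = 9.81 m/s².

D = 1040 N

In steady level flight, lift balances weight: W = mg = 1410 × 9.81 = 13832 N.
Dynamic pressure q = 0.5 × 1.09 × 40.1² = 876.4 Pa.
CL = W/(q·S) = 13832 / (876.4 × 16.6) = 0.9508.
CD = 0.0223 + 0.0541 × 0.9508² = 0.07121.
D = q·S·CD = 876.4 × 16.6 × 0.07121 = 1036 N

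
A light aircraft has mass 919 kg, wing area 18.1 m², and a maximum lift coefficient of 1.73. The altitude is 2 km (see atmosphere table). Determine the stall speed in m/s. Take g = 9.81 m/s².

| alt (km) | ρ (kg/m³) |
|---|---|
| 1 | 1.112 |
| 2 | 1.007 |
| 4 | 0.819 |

V_stall = 23.9 m/s

At 2 km, from the table: ρ = 1.007 kg/m³.
Stall occurs when L = W at CL,max. W = mg = 919 × 9.81 = 9015 N.
From L = ½ρV²S·CL,max = W: V_stall = √(2W/(ρSCL,max)) = √(2·9015/(1.007·18.1·1.73))
V_stall = √571.8 = 23.9 m/s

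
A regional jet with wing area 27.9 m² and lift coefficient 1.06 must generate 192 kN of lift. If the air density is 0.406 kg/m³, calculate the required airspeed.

v = 179 m/s

L = ½ρv²S·CL ⇒ v = √(2L/(ρ·S·CL))
v = √(2 × 1.92×10^5 / (0.406 × 27.9 × 1.06)) = √31980 = 179 m/s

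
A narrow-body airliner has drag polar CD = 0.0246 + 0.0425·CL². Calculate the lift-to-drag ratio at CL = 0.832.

CD = 0.0246 + 0.0425 × 0.832² = 0.05402
L/D = CL/CD = 0.832 / 0.05402 = 15.4

L/D = 15.4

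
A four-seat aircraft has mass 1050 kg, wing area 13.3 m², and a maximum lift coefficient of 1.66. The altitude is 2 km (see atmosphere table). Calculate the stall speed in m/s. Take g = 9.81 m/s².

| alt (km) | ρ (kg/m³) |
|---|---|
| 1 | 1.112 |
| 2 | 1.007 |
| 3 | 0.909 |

V_stall = 30.4 m/s

At 2 km, from the table: ρ = 1.007 kg/m³.
At stall, lift equals weight: L = W = m·g = 1050 × 9.81 = 10300 N.
From L = ½ρV²S·CL,max = W: V_stall = √(2W/(ρSCL,max)) = √(2·10300/(1.007·13.3·1.66))
V_stall = √926.6 = 30.4 m/s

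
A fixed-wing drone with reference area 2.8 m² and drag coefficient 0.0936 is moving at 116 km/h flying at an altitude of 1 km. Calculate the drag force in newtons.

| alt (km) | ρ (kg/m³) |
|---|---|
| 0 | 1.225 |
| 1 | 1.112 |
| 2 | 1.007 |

D = 151 N

At 1 km, from the table: ρ = 1.112 kg/m³.
Convert speed: v = 116 km/h ÷ 3.6 = 32.22 m/s.
D = ½ρv²S·CD = ½ × 1.112 × 32.22² × 2.8 × 0.0936 = 151 N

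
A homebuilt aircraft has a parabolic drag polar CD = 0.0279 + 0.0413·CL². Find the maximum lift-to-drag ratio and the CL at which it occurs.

(L/D)max = 14.7, at CL = 0.822

For CD = CD0 + K·CL², (L/D)max occurs at CL* = √(CD0/K) and equals 1/(2√(K·CD0)).
(L/D)max = 1/(2√(0.0413 × 0.0279)) = 1/(2 × 0.03395) = 14.7
CL* = √(0.0279/0.0413) = 0.822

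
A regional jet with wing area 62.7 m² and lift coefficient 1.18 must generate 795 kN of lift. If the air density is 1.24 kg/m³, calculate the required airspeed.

L = ½ρv²S·CL ⇒ v = √(2L/(ρ·S·CL))
v = √(2 × 7.95×10^5 / (1.24 × 62.7 × 1.18)) = √17330 = 132 m/s

v = 132 m/s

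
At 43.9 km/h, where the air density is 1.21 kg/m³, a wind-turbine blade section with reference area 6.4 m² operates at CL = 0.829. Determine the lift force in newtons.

L = 477 N

Convert speed: v = 43.9 km/h ÷ 3.6 = 12.19 m/s.
L = ½ρv²S·CL = ½ × 1.21 × 12.19² × 6.4 × 0.829 = 477 N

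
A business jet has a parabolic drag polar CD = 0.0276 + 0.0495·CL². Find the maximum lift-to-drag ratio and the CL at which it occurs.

(L/D)max = 13.5, at CL = 0.747

For CD = CD0 + K·CL², (L/D)max occurs at CL* = √(CD0/K) and equals 1/(2√(K·CD0)).
(L/D)max = 1/(2√(0.0495 × 0.0276)) = 1/(2 × 0.03696) = 13.5
CL* = √(0.0276/0.0495) = 0.747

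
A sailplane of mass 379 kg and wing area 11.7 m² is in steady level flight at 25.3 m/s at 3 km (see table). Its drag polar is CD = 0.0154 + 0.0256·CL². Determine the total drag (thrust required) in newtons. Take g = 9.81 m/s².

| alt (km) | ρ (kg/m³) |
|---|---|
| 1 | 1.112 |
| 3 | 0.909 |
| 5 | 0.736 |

D = 156 N

At 3 km, from the table: ρ = 0.909 kg/m³.
In steady level flight, lift balances weight: W = mg = 379 × 9.81 = 3718 N.
q = ½ρv² = ½ × 0.909 × 25.3² = 290.9 Pa.
CL = W/(q·S) = 3718 / (290.9 × 11.7) = 1.092.
CD = 0.0154 + 0.0256 × 1.092² = 0.04594.
D = q·S·CD = 290.9 × 11.7 × 0.04594 = 156.4 N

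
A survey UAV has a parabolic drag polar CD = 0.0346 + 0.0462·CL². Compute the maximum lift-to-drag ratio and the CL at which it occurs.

(L/D)max = 12.5, at CL = 0.865

For CD = CD0 + K·CL², (L/D)max occurs at CL* = √(CD0/K) and equals 1/(2√(K·CD0)).
(L/D)max = 1/(2√(0.0462 × 0.0346)) = 1/(2 × 0.03998) = 12.5
CL* = √(0.0346/0.0462) = 0.865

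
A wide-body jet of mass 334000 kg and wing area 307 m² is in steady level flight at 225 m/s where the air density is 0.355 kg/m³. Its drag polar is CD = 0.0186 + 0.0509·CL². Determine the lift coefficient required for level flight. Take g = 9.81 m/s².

Level flight ⇒ L = W = m·g = 334000 × 9.81 = 3.2765×10^6 N.
q = ½ρv² = ½ × 0.355 × 225² = 8986 Pa.
CL = W/(q·S) = 3.2765×10^6 / (8986 × 307) = 1.188.

CL = 1.19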